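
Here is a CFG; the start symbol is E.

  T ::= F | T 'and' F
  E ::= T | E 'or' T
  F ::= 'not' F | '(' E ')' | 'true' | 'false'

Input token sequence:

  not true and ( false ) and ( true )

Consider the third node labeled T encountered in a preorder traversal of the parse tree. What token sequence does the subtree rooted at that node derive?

[E [T [T [T [F not [F true]]] and [F ( [E [T [F false]]] )]] and [F ( [E [T [F true]]] )]]]

not true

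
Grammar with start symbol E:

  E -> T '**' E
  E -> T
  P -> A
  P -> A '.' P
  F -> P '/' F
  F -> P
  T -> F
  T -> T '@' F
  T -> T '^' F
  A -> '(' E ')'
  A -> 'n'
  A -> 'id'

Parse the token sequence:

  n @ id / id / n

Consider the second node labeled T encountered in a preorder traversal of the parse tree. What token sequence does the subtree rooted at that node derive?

n

[E [T [T [F [P [A n]]]] @ [F [P [A id]] / [F [P [A id]] / [F [P [A n]]]]]]]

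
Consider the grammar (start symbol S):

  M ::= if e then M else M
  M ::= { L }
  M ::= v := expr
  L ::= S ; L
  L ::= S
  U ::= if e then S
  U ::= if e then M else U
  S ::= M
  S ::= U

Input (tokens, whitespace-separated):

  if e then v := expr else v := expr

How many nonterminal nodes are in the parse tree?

4

[S [M if e then [M v := expr] else [M v := expr]]]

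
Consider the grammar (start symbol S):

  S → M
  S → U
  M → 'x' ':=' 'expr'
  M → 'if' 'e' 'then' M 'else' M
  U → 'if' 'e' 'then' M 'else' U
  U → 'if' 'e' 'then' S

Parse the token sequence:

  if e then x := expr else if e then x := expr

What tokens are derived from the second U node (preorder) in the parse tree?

[S [U if e then [M x := expr] else [U if e then [S [M x := expr]]]]]

if e then x := expr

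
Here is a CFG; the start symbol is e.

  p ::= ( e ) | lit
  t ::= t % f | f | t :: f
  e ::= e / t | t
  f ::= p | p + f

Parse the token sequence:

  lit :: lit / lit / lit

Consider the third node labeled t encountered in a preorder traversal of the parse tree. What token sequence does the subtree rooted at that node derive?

lit

[e [e [e [t [t [f [p lit]]] :: [f [p lit]]]] / [t [f [p lit]]]] / [t [f [p lit]]]]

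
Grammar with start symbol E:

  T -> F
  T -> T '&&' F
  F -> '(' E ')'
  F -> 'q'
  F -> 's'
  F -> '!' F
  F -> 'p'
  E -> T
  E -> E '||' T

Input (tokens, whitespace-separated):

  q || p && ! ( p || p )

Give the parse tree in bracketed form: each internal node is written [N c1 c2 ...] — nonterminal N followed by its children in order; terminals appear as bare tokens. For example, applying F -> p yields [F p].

E
E || T
T || T
F || T
q || T
q || T && F
q || F && F
q || p && F
q || p && ! F
q || p && ! ( E )
q || p && ! ( E || T )
q || p && ! ( T || T )
q || p && ! ( F || T )
q || p && ! ( p || T )
q || p && ! ( p || F )
q || p && ! ( p || p )

[E [E [T [F q]]] || [T [T [F p]] && [F ! [F ( [E [E [T [F p]]] || [T [F p]]] )]]]]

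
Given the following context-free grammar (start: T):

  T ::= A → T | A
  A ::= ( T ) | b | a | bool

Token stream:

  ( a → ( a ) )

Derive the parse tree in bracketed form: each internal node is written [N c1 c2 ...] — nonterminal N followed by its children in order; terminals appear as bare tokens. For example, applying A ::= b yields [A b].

[T [A ( [T [A a] → [T [A ( [T [A a]] )]]] )]]

T
A
( T )
( A → T )
( a → T )
( a → A )
( a → ( T ) )
( a → ( A ) )
( a → ( a ) )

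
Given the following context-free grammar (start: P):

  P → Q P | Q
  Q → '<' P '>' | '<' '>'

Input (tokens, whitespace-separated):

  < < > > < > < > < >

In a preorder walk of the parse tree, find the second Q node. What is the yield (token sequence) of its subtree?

[P [Q < [P [Q < >]] >] [P [Q < >] [P [Q < >] [P [Q < >]]]]]

< >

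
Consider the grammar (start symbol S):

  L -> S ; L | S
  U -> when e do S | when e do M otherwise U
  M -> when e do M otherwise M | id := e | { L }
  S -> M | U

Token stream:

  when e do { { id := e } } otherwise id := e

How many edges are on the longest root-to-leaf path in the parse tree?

9

[S [M when e do [M { [L [S [M { [L [S [M id := e]]] }]]] }] otherwise [M id := e]]]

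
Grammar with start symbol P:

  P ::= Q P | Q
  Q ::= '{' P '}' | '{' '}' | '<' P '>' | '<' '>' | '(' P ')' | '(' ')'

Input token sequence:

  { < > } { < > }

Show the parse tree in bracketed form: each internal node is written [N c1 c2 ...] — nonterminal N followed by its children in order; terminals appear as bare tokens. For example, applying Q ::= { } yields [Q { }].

P
Q P
{ P } P
{ Q } P
{ < > } P
{ < > } Q
{ < > } { P }
{ < > } { Q }
{ < > } { < > }

[P [Q { [P [Q < >]] }] [P [Q { [P [Q < >]] }]]]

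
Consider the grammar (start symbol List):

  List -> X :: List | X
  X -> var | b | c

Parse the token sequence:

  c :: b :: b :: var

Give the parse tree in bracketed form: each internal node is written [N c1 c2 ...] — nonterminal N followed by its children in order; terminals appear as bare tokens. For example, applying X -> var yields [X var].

[List [X c] :: [List [X b] :: [List [X b] :: [List [X var]]]]]

List
X :: List
c :: List
c :: X :: List
c :: b :: List
c :: b :: X :: List
c :: b :: b :: List
c :: b :: b :: X
c :: b :: b :: var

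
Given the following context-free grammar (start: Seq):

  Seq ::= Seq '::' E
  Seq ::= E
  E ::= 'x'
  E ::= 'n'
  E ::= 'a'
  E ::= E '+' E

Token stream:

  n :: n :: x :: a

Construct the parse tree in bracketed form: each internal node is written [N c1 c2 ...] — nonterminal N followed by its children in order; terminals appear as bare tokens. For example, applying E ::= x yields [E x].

[Seq [Seq [Seq [Seq [E n]] :: [E n]] :: [E x]] :: [E a]]

Seq
Seq :: E
Seq :: E :: E
Seq :: E :: E :: E
E :: E :: E :: E
n :: E :: E :: E
n :: n :: E :: E
n :: n :: x :: E
n :: n :: x :: a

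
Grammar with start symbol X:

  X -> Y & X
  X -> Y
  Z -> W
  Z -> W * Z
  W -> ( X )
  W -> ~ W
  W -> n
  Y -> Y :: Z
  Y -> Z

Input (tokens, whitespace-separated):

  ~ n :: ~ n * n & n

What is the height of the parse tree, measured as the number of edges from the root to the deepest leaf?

6

[X [Y [Y [Z [W ~ [W n]]]] :: [Z [W ~ [W n]] * [Z [W n]]]] & [X [Y [Z [W n]]]]]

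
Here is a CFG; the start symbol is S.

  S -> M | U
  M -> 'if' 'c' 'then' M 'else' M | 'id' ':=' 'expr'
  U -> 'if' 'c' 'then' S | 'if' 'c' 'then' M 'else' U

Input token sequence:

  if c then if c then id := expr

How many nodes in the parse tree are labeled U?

2

[S [U if c then [S [U if c then [S [M id := expr]]]]]]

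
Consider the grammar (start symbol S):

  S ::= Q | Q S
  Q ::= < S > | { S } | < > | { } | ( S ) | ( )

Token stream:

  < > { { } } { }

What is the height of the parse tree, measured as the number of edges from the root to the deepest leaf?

[S [Q < >] [S [Q { [S [Q { }]] }] [S [Q { }]]]]

5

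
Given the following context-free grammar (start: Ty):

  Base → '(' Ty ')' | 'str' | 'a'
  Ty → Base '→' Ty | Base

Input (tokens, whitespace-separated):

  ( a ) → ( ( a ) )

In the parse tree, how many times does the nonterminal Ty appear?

[Ty [Base ( [Ty [Base a]] )] → [Ty [Base ( [Ty [Base ( [Ty [Base a]] )]] )]]]

5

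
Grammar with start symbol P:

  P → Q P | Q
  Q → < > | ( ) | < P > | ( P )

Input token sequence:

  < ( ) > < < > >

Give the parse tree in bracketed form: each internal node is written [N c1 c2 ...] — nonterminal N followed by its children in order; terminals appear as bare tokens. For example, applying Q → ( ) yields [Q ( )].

[P [Q < [P [Q ( )]] >] [P [Q < [P [Q < >]] >]]]

P
Q P
< P > P
< Q > P
< ( ) > P
< ( ) > Q
< ( ) > < P >
< ( ) > < Q >
< ( ) > < < > >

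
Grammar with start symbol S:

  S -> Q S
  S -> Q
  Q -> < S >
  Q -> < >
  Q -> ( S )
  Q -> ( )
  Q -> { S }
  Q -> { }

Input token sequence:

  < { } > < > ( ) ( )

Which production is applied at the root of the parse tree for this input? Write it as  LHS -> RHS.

[S [Q < [S [Q { }]] >] [S [Q < >] [S [Q ( )] [S [Q ( )]]]]]

S -> Q S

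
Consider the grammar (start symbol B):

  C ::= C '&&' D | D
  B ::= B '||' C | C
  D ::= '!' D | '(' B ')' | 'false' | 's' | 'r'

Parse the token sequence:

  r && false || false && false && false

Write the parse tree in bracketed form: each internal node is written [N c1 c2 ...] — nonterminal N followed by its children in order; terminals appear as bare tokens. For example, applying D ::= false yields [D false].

B
B || C
C || C
C && D || C
D && D || C
r && D || C
r && false || C
r && false || C && D
r && false || C && D && D
r && false || D && D && D
r && false || false && D && D
r && false || false && false && D
r && false || false && false && false

[B [B [C [C [D r]] && [D false]]] || [C [C [C [D false]] && [D false]] && [D false]]]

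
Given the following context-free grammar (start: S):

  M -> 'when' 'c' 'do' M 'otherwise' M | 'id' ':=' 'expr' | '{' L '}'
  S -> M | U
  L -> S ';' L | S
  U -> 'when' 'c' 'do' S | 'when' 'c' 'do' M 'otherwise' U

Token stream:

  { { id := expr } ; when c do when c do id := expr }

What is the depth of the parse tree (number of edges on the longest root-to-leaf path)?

10

[S [M { [L [S [M { [L [S [M id := expr]]] }]] ; [L [S [U when c do [S [U when c do [S [M id := expr]]]]]]]] }]]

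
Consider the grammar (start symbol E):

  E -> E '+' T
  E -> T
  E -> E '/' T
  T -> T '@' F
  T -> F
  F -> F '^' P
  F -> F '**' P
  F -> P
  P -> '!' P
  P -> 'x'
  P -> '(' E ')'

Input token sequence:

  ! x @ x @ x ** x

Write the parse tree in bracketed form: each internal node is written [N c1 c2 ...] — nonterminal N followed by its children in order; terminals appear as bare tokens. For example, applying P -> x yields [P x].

E
T
T @ F
T @ F @ F
F @ F @ F
P @ F @ F
! P @ F @ F
! x @ F @ F
! x @ P @ F
! x @ x @ F
! x @ x @ F ** P
! x @ x @ P ** P
! x @ x @ x ** P
! x @ x @ x ** x

[E [T [T [T [F [P ! [P x]]]] @ [F [P x]]] @ [F [F [P x]] ** [P x]]]]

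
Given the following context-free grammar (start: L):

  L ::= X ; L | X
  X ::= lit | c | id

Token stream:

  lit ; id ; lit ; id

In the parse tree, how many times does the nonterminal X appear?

[L [X lit] ; [L [X id] ; [L [X lit] ; [L [X id]]]]]

4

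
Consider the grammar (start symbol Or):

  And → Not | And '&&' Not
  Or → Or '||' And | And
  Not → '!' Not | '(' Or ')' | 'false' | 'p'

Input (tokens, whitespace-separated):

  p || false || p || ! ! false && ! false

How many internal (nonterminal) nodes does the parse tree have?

17

[Or [Or [Or [Or [And [Not p]]] || [And [Not false]]] || [And [Not p]]] || [And [And [Not ! [Not ! [Not false]]]] && [Not ! [Not false]]]]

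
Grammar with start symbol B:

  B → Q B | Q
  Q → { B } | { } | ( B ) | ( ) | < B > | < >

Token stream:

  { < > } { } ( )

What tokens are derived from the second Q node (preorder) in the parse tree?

[B [Q { [B [Q < >]] }] [B [Q { }] [B [Q ( )]]]]

< >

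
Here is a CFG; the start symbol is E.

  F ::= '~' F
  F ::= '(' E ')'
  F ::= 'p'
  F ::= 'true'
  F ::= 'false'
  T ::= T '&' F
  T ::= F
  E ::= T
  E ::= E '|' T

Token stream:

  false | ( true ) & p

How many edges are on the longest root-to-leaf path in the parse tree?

[E [E [T [F false]]] | [T [T [F ( [E [T [F true]]] )]] & [F p]]]

7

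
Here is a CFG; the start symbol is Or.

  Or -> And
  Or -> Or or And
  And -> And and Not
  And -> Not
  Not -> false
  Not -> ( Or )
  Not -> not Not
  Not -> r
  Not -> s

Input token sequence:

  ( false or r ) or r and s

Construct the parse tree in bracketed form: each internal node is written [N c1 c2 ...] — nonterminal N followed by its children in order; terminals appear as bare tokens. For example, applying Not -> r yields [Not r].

[Or [Or [And [Not ( [Or [Or [And [Not false]]] or [And [Not r]]] )]]] or [And [And [Not r]] and [Not s]]]

Or
Or or And
And or And
Not or And
( Or ) or And
( Or or And ) or And
( And or And ) or And
( Not or And ) or And
( false or And ) or And
( false or Not ) or And
( false or r ) or And
( false or r ) or And and Not
( false or r ) or Not and Not
( false or r ) or r and Not
( false or r ) or r and s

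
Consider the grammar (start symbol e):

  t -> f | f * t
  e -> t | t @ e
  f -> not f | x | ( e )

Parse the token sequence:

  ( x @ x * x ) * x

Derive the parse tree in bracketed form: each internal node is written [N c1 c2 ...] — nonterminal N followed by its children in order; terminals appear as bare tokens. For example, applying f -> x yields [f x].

e
t
f * t
( e ) * t
( t @ e ) * t
( f @ e ) * t
( x @ e ) * t
( x @ t ) * t
( x @ f * t ) * t
( x @ x * t ) * t
( x @ x * f ) * t
( x @ x * x ) * t
( x @ x * x ) * f
( x @ x * x ) * x

[e [t [f ( [e [t [f x]] @ [e [t [f x] * [t [f x]]]]] )] * [t [f x]]]]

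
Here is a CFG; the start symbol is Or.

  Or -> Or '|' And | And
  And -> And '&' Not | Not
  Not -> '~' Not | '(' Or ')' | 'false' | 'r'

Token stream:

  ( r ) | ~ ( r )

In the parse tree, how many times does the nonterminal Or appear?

[Or [Or [And [Not ( [Or [And [Not r]]] )]]] | [And [Not ~ [Not ( [Or [And [Not r]]] )]]]]

4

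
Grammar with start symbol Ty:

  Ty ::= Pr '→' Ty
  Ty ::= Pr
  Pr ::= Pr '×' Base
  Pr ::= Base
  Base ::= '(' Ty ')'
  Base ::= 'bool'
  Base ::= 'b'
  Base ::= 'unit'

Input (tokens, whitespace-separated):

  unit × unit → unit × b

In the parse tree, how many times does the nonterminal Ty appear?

2

[Ty [Pr [Pr [Base unit]] × [Base unit]] → [Ty [Pr [Pr [Base unit]] × [Base b]]]]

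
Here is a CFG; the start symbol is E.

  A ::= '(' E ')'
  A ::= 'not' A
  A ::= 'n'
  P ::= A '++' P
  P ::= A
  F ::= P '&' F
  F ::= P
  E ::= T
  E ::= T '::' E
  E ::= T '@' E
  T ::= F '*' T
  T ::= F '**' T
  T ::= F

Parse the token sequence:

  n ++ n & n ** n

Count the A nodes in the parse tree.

4

[E [T [F [P [A n] ++ [P [A n]]] & [F [P [A n]]]] ** [T [F [P [A n]]]]]]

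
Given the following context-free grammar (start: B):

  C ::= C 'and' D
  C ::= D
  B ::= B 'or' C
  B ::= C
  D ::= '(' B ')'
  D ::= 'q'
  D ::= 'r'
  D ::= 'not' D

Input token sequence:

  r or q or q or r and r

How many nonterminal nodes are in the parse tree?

[B [B [B [B [C [D r]]] or [C [D q]]] or [C [D q]]] or [C [C [D r]] and [D r]]]

14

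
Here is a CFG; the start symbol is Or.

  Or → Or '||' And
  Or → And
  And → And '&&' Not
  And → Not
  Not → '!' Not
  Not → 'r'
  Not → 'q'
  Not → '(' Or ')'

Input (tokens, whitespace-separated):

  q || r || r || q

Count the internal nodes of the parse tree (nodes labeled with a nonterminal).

12

[Or [Or [Or [Or [And [Not q]]] || [And [Not r]]] || [And [Not r]]] || [And [Not q]]]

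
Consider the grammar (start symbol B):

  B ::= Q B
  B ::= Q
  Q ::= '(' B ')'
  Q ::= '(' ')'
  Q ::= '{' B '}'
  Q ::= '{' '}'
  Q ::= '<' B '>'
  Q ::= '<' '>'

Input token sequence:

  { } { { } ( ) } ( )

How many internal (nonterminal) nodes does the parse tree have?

10

[B [Q { }] [B [Q { [B [Q { }] [B [Q ( )]]] }] [B [Q ( )]]]]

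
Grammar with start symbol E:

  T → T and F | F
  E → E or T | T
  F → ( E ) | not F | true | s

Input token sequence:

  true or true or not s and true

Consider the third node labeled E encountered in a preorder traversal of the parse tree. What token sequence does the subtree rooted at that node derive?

true

[E [E [E [T [F true]]] or [T [F true]]] or [T [T [F not [F s]]] and [F true]]]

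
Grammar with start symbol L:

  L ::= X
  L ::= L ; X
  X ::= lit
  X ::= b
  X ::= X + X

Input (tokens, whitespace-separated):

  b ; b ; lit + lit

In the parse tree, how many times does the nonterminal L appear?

3

[L [L [L [X b]] ; [X b]] ; [X [X lit] + [X lit]]]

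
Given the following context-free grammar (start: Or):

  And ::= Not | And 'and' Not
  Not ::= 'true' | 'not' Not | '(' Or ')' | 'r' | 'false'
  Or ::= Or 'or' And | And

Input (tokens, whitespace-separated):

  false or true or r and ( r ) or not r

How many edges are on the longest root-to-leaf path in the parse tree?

7

[Or [Or [Or [Or [And [Not false]]] or [And [Not true]]] or [And [And [Not r]] and [Not ( [Or [And [Not r]]] )]]] or [And [Not not [Not r]]]]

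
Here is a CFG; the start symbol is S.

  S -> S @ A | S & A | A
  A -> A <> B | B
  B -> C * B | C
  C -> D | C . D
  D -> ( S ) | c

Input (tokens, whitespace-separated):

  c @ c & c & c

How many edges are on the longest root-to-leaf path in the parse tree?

[S [S [S [S [A [B [C [D c]]]]] @ [A [B [C [D c]]]]] & [A [B [C [D c]]]]] & [A [B [C [D c]]]]]

8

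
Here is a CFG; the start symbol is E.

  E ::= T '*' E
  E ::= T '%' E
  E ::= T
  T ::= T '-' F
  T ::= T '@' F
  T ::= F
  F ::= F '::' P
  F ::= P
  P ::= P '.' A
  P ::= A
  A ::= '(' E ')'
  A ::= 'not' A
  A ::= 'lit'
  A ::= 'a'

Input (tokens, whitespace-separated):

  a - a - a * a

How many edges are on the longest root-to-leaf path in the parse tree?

7

[E [T [T [T [F [P [A a]]]] - [F [P [A a]]]] - [F [P [A a]]]] * [E [T [F [P [A a]]]]]]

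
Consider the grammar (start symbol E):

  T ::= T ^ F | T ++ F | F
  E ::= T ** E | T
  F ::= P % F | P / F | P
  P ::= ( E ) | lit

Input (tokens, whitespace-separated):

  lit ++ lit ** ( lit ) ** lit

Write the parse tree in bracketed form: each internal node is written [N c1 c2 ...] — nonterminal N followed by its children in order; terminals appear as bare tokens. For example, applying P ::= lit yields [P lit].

[E [T [T [F [P lit]]] ++ [F [P lit]]] ** [E [T [F [P ( [E [T [F [P lit]]]] )]]] ** [E [T [F [P lit]]]]]]

E
T ** E
T ++ F ** E
F ++ F ** E
P ++ F ** E
lit ++ F ** E
lit ++ P ** E
lit ++ lit ** E
lit ++ lit ** T ** E
lit ++ lit ** F ** E
lit ++ lit ** P ** E
lit ++ lit ** ( E ) ** E
lit ++ lit ** ( T ) ** E
lit ++ lit ** ( F ) ** E
lit ++ lit ** ( P ) ** E
lit ++ lit ** ( lit ) ** E
lit ++ lit ** ( lit ) ** T
lit ++ lit ** ( lit ) ** F
lit ++ lit ** ( lit ) ** P
lit ++ lit ** ( lit ) ** lit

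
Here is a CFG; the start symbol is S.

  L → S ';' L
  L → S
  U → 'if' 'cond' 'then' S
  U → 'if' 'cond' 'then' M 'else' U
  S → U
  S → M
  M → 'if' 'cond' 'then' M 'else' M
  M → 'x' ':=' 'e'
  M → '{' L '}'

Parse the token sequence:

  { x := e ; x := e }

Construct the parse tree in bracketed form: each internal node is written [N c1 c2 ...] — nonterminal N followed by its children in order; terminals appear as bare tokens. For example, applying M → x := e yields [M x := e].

[S [M { [L [S [M x := e]] ; [L [S [M x := e]]]] }]]

S
M
{ L }
{ S ; L }
{ M ; L }
{ x := e ; L }
{ x := e ; S }
{ x := e ; M }
{ x := e ; x := e }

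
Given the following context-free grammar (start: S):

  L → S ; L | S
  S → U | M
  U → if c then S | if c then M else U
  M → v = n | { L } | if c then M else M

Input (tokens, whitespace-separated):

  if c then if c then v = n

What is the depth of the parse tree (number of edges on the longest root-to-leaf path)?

6

[S [U if c then [S [U if c then [S [M v = n]]]]]]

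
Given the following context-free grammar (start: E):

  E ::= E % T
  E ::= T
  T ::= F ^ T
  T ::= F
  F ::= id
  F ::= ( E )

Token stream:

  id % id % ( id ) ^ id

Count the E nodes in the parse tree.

[E [E [E [T [F id]]] % [T [F id]]] % [T [F ( [E [T [F id]]] )] ^ [T [F id]]]]

4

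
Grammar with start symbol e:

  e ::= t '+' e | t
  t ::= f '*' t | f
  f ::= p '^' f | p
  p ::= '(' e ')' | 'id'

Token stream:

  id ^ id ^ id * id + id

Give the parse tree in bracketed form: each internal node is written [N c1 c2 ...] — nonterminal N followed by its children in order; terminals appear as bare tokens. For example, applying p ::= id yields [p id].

[e [t [f [p id] ^ [f [p id] ^ [f [p id]]]] * [t [f [p id]]]] + [e [t [f [p id]]]]]

e
t + e
f * t + e
p ^ f * t + e
id ^ f * t + e
id ^ p ^ f * t + e
id ^ id ^ f * t + e
id ^ id ^ p * t + e
id ^ id ^ id * t + e
id ^ id ^ id * f + e
id ^ id ^ id * p + e
id ^ id ^ id * id + e
id ^ id ^ id * id + t
id ^ id ^ id * id + f
id ^ id ^ id * id + p
id ^ id ^ id * id + id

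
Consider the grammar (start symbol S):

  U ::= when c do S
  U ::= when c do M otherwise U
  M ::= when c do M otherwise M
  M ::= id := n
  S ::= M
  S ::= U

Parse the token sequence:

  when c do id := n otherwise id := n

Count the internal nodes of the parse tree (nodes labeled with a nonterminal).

[S [M when c do [M id := n] otherwise [M id := n]]]

4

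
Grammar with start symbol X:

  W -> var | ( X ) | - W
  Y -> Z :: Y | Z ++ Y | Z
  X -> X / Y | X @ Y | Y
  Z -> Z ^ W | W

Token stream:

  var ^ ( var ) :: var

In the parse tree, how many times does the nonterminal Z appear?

[X [Y [Z [Z [W var]] ^ [W ( [X [Y [Z [W var]]]] )]] :: [Y [Z [W var]]]]]

4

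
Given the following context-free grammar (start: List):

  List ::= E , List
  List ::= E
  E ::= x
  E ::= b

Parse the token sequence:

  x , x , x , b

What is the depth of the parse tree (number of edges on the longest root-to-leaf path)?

[List [E x] , [List [E x] , [List [E x] , [List [E b]]]]]

5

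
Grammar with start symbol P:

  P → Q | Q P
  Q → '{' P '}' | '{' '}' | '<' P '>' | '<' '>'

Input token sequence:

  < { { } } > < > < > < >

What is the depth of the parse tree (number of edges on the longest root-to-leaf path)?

[P [Q < [P [Q { [P [Q { }]] }]] >] [P [Q < >] [P [Q < >] [P [Q < >]]]]]

6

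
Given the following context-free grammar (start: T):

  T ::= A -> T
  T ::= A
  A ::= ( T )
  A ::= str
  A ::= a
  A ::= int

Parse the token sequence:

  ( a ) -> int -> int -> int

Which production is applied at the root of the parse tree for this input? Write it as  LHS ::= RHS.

[T [A ( [T [A a]] )] -> [T [A int] -> [T [A int] -> [T [A int]]]]]

T ::= A -> T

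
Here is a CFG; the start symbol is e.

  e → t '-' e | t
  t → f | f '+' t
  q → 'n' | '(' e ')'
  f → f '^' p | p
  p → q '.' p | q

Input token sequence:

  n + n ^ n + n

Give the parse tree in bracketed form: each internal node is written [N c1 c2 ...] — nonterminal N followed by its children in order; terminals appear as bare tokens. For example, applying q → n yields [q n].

[e [t [f [p [q n]]] + [t [f [f [p [q n]]] ^ [p [q n]]] + [t [f [p [q n]]]]]]]

e
t
f + t
p + t
q + t
n + t
n + f + t
n + f ^ p + t
n + p ^ p + t
n + q ^ p + t
n + n ^ p + t
n + n ^ q + t
n + n ^ n + t
n + n ^ n + f
n + n ^ n + p
n + n ^ n + q
n + n ^ n + n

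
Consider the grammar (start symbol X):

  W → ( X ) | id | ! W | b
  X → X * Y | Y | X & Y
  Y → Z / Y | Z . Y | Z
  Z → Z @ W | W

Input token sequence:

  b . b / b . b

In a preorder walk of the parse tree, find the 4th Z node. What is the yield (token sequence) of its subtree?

b

[X [Y [Z [W b]] . [Y [Z [W b]] / [Y [Z [W b]] . [Y [Z [W b]]]]]]]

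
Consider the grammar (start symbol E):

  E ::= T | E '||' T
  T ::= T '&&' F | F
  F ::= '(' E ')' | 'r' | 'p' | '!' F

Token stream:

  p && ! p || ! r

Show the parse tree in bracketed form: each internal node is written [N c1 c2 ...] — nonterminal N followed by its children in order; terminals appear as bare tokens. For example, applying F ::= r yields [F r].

[E [E [T [T [F p]] && [F ! [F p]]]] || [T [F ! [F r]]]]

E
E || T
T || T
T && F || T
F && F || T
p && F || T
p && ! F || T
p && ! p || T
p && ! p || F
p && ! p || ! F
p && ! p || ! r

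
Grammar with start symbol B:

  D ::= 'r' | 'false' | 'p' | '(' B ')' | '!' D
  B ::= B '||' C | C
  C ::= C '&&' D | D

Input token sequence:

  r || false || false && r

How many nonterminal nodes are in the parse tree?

[B [B [B [C [D r]]] || [C [D false]]] || [C [C [D false]] && [D r]]]

11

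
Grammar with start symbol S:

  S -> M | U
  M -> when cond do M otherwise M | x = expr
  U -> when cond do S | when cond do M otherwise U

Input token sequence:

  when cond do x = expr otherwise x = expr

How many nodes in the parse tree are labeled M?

3

[S [M when cond do [M x = expr] otherwise [M x = expr]]]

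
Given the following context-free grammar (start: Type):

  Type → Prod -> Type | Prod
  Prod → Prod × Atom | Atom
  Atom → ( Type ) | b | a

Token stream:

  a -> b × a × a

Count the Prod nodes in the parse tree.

[Type [Prod [Atom a]] -> [Type [Prod [Prod [Prod [Atom b]] × [Atom a]] × [Atom a]]]]

4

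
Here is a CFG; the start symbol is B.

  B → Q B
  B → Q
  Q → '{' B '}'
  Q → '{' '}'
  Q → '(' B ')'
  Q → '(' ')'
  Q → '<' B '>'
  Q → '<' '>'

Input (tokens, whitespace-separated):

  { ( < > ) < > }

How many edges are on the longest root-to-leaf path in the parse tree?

6

[B [Q { [B [Q ( [B [Q < >]] )] [B [Q < >]]] }]]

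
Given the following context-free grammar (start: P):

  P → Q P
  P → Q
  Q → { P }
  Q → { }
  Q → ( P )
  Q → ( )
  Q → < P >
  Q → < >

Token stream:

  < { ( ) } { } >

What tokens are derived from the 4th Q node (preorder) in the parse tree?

{ }

[P [Q < [P [Q { [P [Q ( )]] }] [P [Q { }]]] >]]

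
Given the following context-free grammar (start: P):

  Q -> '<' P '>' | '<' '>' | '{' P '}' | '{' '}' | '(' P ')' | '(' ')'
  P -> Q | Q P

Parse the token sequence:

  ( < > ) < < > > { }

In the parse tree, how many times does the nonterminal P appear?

5

[P [Q ( [P [Q < >]] )] [P [Q < [P [Q < >]] >] [P [Q { }]]]]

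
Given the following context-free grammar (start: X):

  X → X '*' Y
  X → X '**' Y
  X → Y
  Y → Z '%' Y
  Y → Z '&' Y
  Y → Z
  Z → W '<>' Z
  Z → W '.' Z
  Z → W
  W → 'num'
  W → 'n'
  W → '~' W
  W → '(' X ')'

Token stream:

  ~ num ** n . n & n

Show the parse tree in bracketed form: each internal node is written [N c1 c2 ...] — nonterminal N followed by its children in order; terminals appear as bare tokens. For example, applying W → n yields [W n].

X
X ** Y
Y ** Y
Z ** Y
W ** Y
~ W ** Y
~ num ** Y
~ num ** Z & Y
~ num ** W . Z & Y
~ num ** n . Z & Y
~ num ** n . W & Y
~ num ** n . n & Y
~ num ** n . n & Z
~ num ** n . n & W
~ num ** n . n & n

[X [X [Y [Z [W ~ [W num]]]]] ** [Y [Z [W n] . [Z [W n]]] & [Y [Z [W n]]]]]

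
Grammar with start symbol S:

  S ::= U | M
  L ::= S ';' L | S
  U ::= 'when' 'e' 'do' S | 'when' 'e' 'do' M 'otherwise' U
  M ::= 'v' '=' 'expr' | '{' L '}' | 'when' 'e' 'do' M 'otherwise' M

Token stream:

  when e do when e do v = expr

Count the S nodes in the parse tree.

3

[S [U when e do [S [U when e do [S [M v = expr]]]]]]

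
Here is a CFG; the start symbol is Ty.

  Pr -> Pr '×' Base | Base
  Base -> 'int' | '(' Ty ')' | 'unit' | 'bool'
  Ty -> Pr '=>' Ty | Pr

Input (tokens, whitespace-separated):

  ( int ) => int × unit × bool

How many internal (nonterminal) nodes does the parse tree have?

[Ty [Pr [Base ( [Ty [Pr [Base int]]] )]] => [Ty [Pr [Pr [Pr [Base int]] × [Base unit]] × [Base bool]]]]

13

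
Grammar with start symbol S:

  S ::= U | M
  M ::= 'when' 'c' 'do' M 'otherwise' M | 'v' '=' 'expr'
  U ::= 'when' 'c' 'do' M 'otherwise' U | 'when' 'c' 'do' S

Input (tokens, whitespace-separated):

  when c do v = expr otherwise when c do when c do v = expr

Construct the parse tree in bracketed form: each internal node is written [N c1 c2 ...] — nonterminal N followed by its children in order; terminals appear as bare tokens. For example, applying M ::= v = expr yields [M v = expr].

S
U
when c do M otherwise U
when c do v = expr otherwise U
when c do v = expr otherwise when c do S
when c do v = expr otherwise when c do U
when c do v = expr otherwise when c do when c do S
when c do v = expr otherwise when c do when c do M
when c do v = expr otherwise when c do when c do v = expr

[S [U when c do [M v = expr] otherwise [U when c do [S [U when c do [S [M v = expr]]]]]]]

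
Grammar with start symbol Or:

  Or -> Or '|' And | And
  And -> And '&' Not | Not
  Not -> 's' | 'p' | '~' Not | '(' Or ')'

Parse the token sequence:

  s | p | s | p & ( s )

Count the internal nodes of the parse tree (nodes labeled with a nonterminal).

[Or [Or [Or [Or [And [Not s]]] | [And [Not p]]] | [And [Not s]]] | [And [And [Not p]] & [Not ( [Or [And [Not s]]] )]]]

17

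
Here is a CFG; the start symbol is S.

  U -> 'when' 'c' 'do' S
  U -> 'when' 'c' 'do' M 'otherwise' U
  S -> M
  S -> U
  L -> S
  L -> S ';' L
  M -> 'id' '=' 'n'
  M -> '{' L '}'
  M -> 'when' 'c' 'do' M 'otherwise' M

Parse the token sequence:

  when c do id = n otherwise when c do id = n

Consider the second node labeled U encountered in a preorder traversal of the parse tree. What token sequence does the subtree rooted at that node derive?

when c do id = n

[S [U when c do [M id = n] otherwise [U when c do [S [M id = n]]]]]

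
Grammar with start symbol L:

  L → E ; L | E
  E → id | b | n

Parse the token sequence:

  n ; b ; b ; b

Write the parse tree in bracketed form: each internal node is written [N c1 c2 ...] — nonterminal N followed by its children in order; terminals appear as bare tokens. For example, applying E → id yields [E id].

L
E ; L
n ; L
n ; E ; L
n ; b ; L
n ; b ; E ; L
n ; b ; b ; L
n ; b ; b ; E
n ; b ; b ; b

[L [E n] ; [L [E b] ; [L [E b] ; [L [E b]]]]]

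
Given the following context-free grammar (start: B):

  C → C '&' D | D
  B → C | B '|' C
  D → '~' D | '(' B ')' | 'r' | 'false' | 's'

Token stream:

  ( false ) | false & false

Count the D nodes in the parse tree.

[B [B [C [D ( [B [C [D false]]] )]]] | [C [C [D false]] & [D false]]]

4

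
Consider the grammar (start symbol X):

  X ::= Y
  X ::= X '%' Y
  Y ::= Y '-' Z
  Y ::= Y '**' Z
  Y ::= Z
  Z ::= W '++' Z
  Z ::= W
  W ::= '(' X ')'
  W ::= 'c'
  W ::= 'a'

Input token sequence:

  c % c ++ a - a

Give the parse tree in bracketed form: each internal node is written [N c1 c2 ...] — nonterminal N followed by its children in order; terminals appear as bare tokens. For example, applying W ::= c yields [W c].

X
X % Y
Y % Y
Z % Y
W % Y
c % Y
c % Y - Z
c % Z - Z
c % W ++ Z - Z
c % c ++ Z - Z
c % c ++ W - Z
c % c ++ a - Z
c % c ++ a - W
c % c ++ a - a

[X [X [Y [Z [W c]]]] % [Y [Y [Z [W c] ++ [Z [W a]]]] - [Z [W a]]]]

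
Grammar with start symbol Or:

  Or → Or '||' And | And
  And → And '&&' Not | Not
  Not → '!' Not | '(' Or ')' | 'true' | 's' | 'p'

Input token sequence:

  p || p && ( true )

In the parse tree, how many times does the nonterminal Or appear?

3

[Or [Or [And [Not p]]] || [And [And [Not p]] && [Not ( [Or [And [Not true]]] )]]]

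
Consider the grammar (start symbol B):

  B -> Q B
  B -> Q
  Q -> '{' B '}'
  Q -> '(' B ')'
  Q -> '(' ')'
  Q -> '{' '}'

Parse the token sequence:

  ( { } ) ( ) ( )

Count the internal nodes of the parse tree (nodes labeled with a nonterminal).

[B [Q ( [B [Q { }]] )] [B [Q ( )] [B [Q ( )]]]]

8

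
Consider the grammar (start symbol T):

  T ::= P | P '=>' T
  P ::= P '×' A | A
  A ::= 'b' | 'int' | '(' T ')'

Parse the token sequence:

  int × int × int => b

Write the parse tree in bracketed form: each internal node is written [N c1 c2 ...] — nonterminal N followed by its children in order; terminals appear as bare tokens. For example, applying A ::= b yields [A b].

T
P => T
P × A => T
P × A × A => T
A × A × A => T
int × A × A => T
int × int × A => T
int × int × int => T
int × int × int => P
int × int × int => A
int × int × int => b

[T [P [P [P [A int]] × [A int]] × [A int]] => [T [P [A b]]]]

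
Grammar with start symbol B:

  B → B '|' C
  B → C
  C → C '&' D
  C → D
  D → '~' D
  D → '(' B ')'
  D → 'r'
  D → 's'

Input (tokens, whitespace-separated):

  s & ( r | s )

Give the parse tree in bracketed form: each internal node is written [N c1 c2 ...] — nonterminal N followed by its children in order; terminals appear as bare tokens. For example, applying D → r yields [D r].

B
C
C & D
D & D
s & D
s & ( B )
s & ( B | C )
s & ( C | C )
s & ( D | C )
s & ( r | C )
s & ( r | D )
s & ( r | s )

[B [C [C [D s]] & [D ( [B [B [C [D r]]] | [C [D s]]] )]]]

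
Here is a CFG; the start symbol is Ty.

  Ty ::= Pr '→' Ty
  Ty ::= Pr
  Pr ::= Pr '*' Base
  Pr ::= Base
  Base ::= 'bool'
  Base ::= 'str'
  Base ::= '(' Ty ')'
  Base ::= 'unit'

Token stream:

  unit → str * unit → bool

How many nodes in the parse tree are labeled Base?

[Ty [Pr [Base unit]] → [Ty [Pr [Pr [Base str]] * [Base unit]] → [Ty [Pr [Base bool]]]]]

4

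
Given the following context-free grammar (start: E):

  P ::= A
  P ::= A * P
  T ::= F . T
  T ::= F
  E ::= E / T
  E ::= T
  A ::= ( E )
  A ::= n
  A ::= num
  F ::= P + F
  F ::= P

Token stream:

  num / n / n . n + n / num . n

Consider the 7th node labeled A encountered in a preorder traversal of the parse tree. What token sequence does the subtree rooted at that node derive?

[E [E [E [E [T [F [P [A num]]]]] / [T [F [P [A n]]]]] / [T [F [P [A n]]] . [T [F [P [A n]] + [F [P [A n]]]]]]] / [T [F [P [A num]]] . [T [F [P [A n]]]]]]

n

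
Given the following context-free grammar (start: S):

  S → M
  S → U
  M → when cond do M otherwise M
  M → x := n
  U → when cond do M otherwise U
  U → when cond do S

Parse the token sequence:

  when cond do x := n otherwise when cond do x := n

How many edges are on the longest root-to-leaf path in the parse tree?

[S [U when cond do [M x := n] otherwise [U when cond do [S [M x := n]]]]]

5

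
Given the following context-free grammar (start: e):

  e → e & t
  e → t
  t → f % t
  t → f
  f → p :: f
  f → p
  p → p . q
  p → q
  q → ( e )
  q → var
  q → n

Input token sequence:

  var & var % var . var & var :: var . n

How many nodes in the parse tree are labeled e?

[e [e [e [t [f [p [q var]]]]] & [t [f [p [q var]]] % [t [f [p [p [q var]] . [q var]]]]]] & [t [f [p [q var]] :: [f [p [p [q var]] . [q n]]]]]]

3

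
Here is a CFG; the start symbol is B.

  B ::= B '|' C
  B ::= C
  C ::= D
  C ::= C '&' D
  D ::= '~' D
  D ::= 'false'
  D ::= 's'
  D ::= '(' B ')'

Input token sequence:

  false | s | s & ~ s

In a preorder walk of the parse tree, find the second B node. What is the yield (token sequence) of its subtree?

[B [B [B [C [D false]]] | [C [D s]]] | [C [C [D s]] & [D ~ [D s]]]]

false | s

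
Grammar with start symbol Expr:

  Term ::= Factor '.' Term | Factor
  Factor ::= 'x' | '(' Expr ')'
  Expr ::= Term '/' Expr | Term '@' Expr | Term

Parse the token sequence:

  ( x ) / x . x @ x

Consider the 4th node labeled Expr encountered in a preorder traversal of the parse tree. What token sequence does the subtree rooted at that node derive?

[Expr [Term [Factor ( [Expr [Term [Factor x]]] )]] / [Expr [Term [Factor x] . [Term [Factor x]]] @ [Expr [Term [Factor x]]]]]

x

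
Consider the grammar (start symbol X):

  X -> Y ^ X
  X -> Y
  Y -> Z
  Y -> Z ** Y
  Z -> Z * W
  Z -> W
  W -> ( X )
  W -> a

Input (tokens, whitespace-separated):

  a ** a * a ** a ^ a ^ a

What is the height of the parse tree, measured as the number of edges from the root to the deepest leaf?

6

[X [Y [Z [W a]] ** [Y [Z [Z [W a]] * [W a]] ** [Y [Z [W a]]]]] ^ [X [Y [Z [W a]]] ^ [X [Y [Z [W a]]]]]]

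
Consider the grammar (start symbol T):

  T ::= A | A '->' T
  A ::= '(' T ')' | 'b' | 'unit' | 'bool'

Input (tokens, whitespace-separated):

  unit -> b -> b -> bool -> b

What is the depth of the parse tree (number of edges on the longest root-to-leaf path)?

6

[T [A unit] -> [T [A b] -> [T [A b] -> [T [A bool] -> [T [A b]]]]]]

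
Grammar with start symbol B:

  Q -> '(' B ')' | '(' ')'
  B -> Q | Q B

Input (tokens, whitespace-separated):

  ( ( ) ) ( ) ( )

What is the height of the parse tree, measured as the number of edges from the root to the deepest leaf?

[B [Q ( [B [Q ( )]] )] [B [Q ( )] [B [Q ( )]]]]

4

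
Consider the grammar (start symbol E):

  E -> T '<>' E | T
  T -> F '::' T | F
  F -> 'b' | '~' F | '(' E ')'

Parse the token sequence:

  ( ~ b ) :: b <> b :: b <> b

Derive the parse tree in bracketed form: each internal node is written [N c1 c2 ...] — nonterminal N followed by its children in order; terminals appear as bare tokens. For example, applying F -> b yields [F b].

E
T <> E
F :: T <> E
( E ) :: T <> E
( T ) :: T <> E
( F ) :: T <> E
( ~ F ) :: T <> E
( ~ b ) :: T <> E
( ~ b ) :: F <> E
( ~ b ) :: b <> E
( ~ b ) :: b <> T <> E
( ~ b ) :: b <> F :: T <> E
( ~ b ) :: b <> b :: T <> E
( ~ b ) :: b <> b :: F <> E
( ~ b ) :: b <> b :: b <> E
( ~ b ) :: b <> b :: b <> T
( ~ b ) :: b <> b :: b <> F
( ~ b ) :: b <> b :: b <> b

[E [T [F ( [E [T [F ~ [F b]]]] )] :: [T [F b]]] <> [E [T [F b] :: [T [F b]]] <> [E [T [F b]]]]]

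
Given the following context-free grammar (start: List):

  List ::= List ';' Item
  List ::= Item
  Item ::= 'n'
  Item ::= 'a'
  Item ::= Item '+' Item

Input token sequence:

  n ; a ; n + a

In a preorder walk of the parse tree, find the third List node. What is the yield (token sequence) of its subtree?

[List [List [List [Item n]] ; [Item a]] ; [Item [Item n] + [Item a]]]

n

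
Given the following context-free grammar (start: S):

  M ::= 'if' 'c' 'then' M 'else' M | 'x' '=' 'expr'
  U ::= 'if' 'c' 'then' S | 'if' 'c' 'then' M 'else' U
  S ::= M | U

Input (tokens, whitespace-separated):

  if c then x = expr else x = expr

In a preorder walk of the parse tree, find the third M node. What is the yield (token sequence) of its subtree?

[S [M if c then [M x = expr] else [M x = expr]]]

x = expr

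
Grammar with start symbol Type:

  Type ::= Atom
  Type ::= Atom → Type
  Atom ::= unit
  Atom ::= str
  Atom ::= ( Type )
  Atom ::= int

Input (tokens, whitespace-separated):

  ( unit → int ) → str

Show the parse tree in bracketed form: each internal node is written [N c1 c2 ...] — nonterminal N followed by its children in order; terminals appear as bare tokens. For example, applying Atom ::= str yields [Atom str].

Type
Atom → Type
( Type ) → Type
( Atom → Type ) → Type
( unit → Type ) → Type
( unit → Atom ) → Type
( unit → int ) → Type
( unit → int ) → Atom
( unit → int ) → str

[Type [Atom ( [Type [Atom unit] → [Type [Atom int]]] )] → [Type [Atom str]]]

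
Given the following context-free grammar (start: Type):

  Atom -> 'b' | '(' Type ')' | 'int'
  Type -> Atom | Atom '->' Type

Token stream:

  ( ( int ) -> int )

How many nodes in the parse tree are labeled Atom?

4

[Type [Atom ( [Type [Atom ( [Type [Atom int]] )] -> [Type [Atom int]]] )]]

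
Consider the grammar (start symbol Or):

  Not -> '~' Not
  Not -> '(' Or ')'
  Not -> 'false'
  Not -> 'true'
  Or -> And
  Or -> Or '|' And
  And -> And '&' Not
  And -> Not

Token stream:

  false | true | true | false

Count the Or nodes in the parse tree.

4

[Or [Or [Or [Or [And [Not false]]] | [And [Not true]]] | [And [Not true]]] | [And [Not false]]]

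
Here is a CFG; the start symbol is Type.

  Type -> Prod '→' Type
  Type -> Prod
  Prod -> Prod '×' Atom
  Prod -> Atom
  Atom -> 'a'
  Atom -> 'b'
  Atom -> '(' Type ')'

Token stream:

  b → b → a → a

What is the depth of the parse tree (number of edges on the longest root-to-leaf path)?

[Type [Prod [Atom b]] → [Type [Prod [Atom b]] → [Type [Prod [Atom a]] → [Type [Prod [Atom a]]]]]]

6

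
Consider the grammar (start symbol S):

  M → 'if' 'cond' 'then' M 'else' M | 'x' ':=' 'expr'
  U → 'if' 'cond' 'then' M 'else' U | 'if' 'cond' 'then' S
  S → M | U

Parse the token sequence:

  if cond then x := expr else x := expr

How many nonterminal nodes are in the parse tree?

[S [M if cond then [M x := expr] else [M x := expr]]]

4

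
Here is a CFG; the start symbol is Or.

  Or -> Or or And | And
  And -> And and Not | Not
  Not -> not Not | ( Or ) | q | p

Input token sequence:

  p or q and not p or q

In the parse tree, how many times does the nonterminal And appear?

4

[Or [Or [Or [And [Not p]]] or [And [And [Not q]] and [Not not [Not p]]]] or [And [Not q]]]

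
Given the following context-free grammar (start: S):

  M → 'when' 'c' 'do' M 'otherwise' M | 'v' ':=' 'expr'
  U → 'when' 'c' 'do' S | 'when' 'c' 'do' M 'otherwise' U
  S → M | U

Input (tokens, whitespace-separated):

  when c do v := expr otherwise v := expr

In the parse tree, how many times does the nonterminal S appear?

[S [M when c do [M v := expr] otherwise [M v := expr]]]

1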